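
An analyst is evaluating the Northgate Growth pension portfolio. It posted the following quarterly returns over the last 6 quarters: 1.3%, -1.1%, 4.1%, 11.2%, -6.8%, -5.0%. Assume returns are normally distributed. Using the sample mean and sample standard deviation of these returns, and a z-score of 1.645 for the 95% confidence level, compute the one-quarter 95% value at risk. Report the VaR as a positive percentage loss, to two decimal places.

Mean return μ = 3.70 / 6 = 0.6167%
Sample σ = √[Σ(r − μ)² / 5] = √[214.1083 / 5] = √42.8217 = 6.5438%
VaR = −(μ − z·σ) = −(0.6167 − 1.645 × 6.5438) = −(-10.1479) = 10.1479%

10.15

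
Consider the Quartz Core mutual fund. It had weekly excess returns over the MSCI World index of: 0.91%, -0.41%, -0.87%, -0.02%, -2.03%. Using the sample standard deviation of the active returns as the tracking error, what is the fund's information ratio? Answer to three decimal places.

Mean return μ = -2.420 / 5 = -0.4840%
Sample σ = √[Σ(r − μ)² / 4] = √[4.7031 / 4] = √1.1758 = 1.0843%
IR = μ / tracking error = -0.4840 / 1.0843 = -0.4464

-0.446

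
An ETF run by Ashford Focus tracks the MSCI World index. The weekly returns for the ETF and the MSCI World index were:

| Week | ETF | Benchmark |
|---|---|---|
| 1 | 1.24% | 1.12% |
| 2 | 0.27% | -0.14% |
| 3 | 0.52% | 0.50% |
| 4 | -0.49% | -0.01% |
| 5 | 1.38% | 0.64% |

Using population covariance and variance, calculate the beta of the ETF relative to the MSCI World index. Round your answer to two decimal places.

r̄p = 0.5840%,  r̄m = 0.4220%
Cov = Σ(rp − r̄p)(rm − r̄m) / 5 = 0.2534
Var(rm) = Σ(rm − r̄m)² / 5 = 0.2087
β = Cov / Var = 0.2534 / 0.2087 = 1.2142

1.21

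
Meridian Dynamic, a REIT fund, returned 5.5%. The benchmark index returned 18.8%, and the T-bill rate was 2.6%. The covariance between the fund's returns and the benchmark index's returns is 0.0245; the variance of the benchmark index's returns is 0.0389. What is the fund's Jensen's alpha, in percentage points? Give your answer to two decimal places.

β = Cov / Var = 0.0245 / 0.0389 = 0.6298
E[R] = Rf + β(Rm − Rf) = 2.6% + 0.6298 × (18.8% − 2.6%) = 12.8028%
α = Rp − E[R] = 5.5% − 12.8028% = -7.3028

-7.30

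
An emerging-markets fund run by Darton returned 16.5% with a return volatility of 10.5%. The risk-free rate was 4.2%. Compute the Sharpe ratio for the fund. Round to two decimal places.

1.17

Sharpe = (Rp − Rf) / σp = (16.5% − 4.2%) / 10.5% = 12.30% / 10.5% = 1.1714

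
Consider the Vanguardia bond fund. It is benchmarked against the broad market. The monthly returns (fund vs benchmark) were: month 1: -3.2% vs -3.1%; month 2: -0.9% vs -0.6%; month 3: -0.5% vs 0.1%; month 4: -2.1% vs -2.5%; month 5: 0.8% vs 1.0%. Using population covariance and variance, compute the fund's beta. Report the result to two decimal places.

0.87

r̄p = -1.1800%,  r̄m = -1.0200%
Cov = Σ(rp − r̄p)(rm − r̄m) / 5 = 2.0884
Var(rm) = Σ(rm − r̄m)² / 5 = 2.4056
β = Cov / Var = 2.0884 / 2.4056 = 0.8681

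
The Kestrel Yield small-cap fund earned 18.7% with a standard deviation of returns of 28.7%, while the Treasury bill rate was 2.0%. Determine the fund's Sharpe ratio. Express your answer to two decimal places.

Sharpe = (Rp − Rf) / σp = (18.7% − 2.0%) / 28.7% = 16.70% / 28.7% = 0.5819

0.58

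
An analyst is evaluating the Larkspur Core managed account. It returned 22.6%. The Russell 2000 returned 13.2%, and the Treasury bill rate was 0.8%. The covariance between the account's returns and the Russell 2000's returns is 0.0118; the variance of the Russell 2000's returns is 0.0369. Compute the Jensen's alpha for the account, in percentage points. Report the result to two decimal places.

β = Cov / Var = 0.0118 / 0.0369 = 0.3198
E[R] = Rf + β(Rm − Rf) = 0.8% + 0.3198 × (13.2% − 0.8%) = 4.7655%
α = Rp − E[R] = 22.6% − 4.7655% = 17.8345

17.83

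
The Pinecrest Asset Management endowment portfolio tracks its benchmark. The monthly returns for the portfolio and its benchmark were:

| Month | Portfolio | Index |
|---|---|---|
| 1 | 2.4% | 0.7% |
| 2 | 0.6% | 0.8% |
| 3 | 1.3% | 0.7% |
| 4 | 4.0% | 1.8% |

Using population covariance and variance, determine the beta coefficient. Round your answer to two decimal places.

2.29

r̄p = 2.0750%,  r̄m = 1.0000%
Cov = Σ(rp − r̄p)(rm − r̄m) / 4 = 0.4925
Var(rm) = Σ(rm − r̄m)² / 4 = 0.2150
β = Cov / Var = 0.4925 / 0.2150 = 2.2907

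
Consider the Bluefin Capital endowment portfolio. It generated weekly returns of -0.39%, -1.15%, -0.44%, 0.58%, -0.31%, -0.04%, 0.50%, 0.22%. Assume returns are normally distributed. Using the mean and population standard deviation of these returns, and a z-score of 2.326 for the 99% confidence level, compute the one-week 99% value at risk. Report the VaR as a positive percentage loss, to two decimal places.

Mean return μ = -1.030 / 8 = -0.1288%
Population std dev = √[2.2681 / 8] = 0.5325%
VaR = −(μ − z·σ) = −(-0.1288 − 2.326 × 0.5325) = −(-1.3674) = 1.3674%

1.37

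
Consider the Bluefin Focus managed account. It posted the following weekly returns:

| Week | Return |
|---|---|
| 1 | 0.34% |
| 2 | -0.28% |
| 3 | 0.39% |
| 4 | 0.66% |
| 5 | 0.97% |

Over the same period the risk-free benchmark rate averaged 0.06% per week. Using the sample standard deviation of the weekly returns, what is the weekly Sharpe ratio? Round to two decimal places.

μ = (0.34 − 0.28 + 0.39 + 0.66 + 0.97) / 5 = 2.080 / 5 = 0.4160%
Σ(r − μ)² = (0.34 − 0.4160)² + (-0.28 − 0.4160)² + … = 0.8573
sample σ = √(0.8573 / 4) = √0.2143 = 0.4629%
Sharpe = (μ − rf) / σ = (0.4160 − 0.06) / 0.4629 = 0.3560 / 0.4629 = 0.7691

0.77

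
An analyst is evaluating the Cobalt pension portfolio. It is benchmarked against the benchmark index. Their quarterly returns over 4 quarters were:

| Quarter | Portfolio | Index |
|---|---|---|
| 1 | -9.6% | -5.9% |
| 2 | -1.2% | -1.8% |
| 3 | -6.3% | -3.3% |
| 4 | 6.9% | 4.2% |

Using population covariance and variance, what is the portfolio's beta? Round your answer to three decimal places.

r̄p = -2.5500%,  r̄m = -1.7000%
Cov = Σ(rp − r̄p)(rm − r̄m) / 4 = 22.8075
Var(rm) = Σ(rm − r̄m)² / 4 = 13.7550
β = Cov / Var = 22.8075 / 13.7550 = 1.6581

1.658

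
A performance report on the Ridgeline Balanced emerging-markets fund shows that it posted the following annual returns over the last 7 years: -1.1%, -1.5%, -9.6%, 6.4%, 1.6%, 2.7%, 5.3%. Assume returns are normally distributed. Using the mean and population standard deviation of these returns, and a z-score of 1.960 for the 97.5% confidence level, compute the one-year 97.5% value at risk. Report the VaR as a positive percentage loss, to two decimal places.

r̄ = (-1.1 − 1.5 − 9.6 + 6.4 + 1.6 + 2.7 + 5.3) / 7 = 0.5429%
Σ(r − r̄)² = 172.4571; population σ = √(172.4571/7) = 4.9635%
VaR = −(r̄ − z·σ) = −(0.5429 − 1.960 × 4.9635) = −(-9.1856) = 9.1856%

9.19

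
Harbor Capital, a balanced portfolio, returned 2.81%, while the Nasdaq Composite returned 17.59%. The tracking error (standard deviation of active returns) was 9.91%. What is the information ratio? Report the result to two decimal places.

IR = (Rp − Rb) / TE = (2.81% − 17.59%) / 9.91% = -14.78% / 9.91% = -1.4914

-1.49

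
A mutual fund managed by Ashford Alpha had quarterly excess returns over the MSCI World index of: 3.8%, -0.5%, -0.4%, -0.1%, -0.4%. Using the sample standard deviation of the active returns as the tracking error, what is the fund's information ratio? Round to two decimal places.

0.26

μ = (3.8 − 0.5 − 0.4 − 0.1 − 0.4) / 5 = 2.40 / 5 = 0.4800%
Σ(r − μ)² = 13.8680; sample σ = √(13.8680/4) = 1.8620%
IR = μ / tracking error = 0.4800 / 1.8620 = 0.2578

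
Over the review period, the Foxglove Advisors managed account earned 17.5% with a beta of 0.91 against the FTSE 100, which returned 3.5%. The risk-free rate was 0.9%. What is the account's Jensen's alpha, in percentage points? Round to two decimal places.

CAPM expected return = Rf + β(Rm − Rf) = 0.9% + 0.91 × (3.5% − 0.9%) = 0.9 + 0.91 × 2.60 = 3.2660%
Jensen's α = Rp − E[R] = 17.5% − 3.2660% = 14.2340

14.23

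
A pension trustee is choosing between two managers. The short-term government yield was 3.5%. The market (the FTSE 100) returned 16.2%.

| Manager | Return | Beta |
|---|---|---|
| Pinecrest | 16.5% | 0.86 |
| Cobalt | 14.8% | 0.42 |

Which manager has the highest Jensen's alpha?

Cobalt

Pinecrest: α = 16.5% − [3.5% + 0.86 × (16.2% − 3.5%)] = 2.078
Cobalt: α = 14.8% − [3.5% + 0.42 × (16.2% − 3.5%)] = 5.966
Highest: Cobalt (5.966).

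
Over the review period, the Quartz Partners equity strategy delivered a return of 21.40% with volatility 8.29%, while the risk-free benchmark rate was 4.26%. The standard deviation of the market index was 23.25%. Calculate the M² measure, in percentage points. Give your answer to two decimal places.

Sharpe = (Rp − Rf) / σp = (21.40% − 4.26%) / 8.29% = 2.0676
M² = Rf + Sharpe × σm = 4.26% + 2.0676 × 23.25% = 52.3317%

52.33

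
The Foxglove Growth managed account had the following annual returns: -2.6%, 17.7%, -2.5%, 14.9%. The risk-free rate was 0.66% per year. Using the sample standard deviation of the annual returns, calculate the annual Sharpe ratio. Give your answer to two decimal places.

0.57

r̄ = (-2.6 + 17.7 − 2.5 + 14.9) / 4 = 6.8750%
Σ(r − r̄)² = (-2.6 − 6.8750)² + (17.7 − 6.8750)² + (-2.5 − 6.8750)² + … = 359.2475
sample σ = √(359.2475 / 3) = √119.7492 = 10.9430%
Sharpe = (r̄ − rf) / σ = (6.8750 − 0.66) / 10.9430 = 6.2150 / 10.9430 = 0.5679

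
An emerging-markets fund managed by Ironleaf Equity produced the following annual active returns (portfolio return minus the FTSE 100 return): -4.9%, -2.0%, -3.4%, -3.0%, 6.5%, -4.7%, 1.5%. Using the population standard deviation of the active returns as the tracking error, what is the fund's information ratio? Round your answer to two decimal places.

Mean return r̄ = -10.00 / 7 = -1.4286%
Population std dev = √[100.8743 / 7] = 3.7961%
IR = r̄ / tracking error = -1.4286 / 3.7961 = -0.3763

-0.38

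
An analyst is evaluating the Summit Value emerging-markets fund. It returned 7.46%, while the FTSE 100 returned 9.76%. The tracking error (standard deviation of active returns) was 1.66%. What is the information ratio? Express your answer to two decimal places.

-1.39

IR = (Rp − Rb) / TE = (7.46% − 9.76%) / 1.66% = -2.30% / 1.66% = -1.3855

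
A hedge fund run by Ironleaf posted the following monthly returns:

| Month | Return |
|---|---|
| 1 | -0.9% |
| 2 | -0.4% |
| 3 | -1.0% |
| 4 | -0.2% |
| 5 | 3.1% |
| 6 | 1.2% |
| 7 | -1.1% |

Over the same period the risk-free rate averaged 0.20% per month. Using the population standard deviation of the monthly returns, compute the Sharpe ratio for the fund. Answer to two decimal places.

Mean return μ = 0.70 / 7 = 0.1000%
Σ(r − μ)² = 14.2000; population σ = √(14.2000/7) = 1.4243%
Sharpe = (μ − rf) / σ = (0.1000 − 0.2) / 1.4243 = -0.1000 / 1.4243 = -0.0702

-0.07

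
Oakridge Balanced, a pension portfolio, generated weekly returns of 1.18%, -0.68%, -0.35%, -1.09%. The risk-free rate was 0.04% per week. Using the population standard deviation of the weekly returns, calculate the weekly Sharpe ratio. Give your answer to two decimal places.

μ = (1.18 − 0.68 − 0.35 − 1.09) / 4 = -0.940 / 4 = -0.2350%
Σ(r − μ)² = 2.9445; population σ = √(2.9445/4) = 0.8580%
Sharpe = (μ − rf) / σ = (-0.2350 − 0.04) / 0.8580 = -0.2750 / 0.8580 = -0.3205

-0.32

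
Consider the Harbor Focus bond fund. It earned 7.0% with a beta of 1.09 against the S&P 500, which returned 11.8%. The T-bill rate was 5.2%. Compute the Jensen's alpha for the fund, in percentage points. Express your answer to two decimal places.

CAPM expected return = Rf + β(Rm − Rf) = 5.2% + 1.09 × (11.8% − 5.2%) = 5.2 + 1.09 × 6.60 = 12.3940%
Jensen's α = Rp − E[R] = 7.0% − 12.3940% = -5.3940

-5.39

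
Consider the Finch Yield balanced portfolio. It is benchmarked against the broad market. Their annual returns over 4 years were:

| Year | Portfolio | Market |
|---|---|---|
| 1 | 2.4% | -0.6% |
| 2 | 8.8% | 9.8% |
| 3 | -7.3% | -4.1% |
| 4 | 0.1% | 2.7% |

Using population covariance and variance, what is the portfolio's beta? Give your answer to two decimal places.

1.02

r̄p = 1.0000%,  r̄m = 1.9500%
Cov = Σ(rp − r̄p)(rm − r̄m) / 4 = 26.8000
Var(rm) = Σ(rm − r̄m)² / 4 = 26.3225
β = Cov / Var = 26.8000 / 26.3225 = 1.0181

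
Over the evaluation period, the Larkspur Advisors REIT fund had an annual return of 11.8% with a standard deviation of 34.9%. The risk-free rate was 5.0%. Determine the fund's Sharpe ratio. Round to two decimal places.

0.19

Sharpe = (Rp − Rf) / σp = (11.8% − 5.0%) / 34.9% = 6.80% / 34.9% = 0.1948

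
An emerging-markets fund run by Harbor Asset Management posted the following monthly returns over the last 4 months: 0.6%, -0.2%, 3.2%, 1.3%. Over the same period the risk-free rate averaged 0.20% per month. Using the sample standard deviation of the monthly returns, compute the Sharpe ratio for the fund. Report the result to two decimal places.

r̄ = (0.6 − 0.2 + 3.2 + 1.3) / 4 = 1.2250%
Σ(r − r̄)² = (0.6 − 1.2250)² + (-0.2 − 1.2250)² + (3.2 − 1.2250)² + … = 6.3275
sample σ = √(6.3275 / 3) = √2.1092 = 1.4523%
Sharpe = (r̄ − rf) / σ = (1.2250 − 0.2) / 1.4523 = 1.0250 / 1.4523 = 0.7058

0.71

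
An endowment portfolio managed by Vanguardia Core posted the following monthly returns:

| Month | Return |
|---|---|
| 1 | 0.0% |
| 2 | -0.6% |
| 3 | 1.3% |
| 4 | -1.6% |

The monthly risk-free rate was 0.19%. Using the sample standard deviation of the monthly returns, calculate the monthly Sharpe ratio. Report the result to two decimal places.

Mean return r̄ = -0.90 / 4 = -0.2250%
Sample std dev = √[4.4075 / 3] = 1.2121%
Sharpe = (r̄ − rf) / σ = (-0.2250 − 0.19) / 1.2121 = -0.4150 / 1.2121 = -0.3424

-0.34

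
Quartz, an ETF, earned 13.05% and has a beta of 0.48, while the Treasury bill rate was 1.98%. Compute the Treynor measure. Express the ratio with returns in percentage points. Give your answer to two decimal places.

23.06

Treynor = (Rp − Rf) / β = (13.05% − 1.98%) / 0.48 = 11.07 / 0.48 = 23.0625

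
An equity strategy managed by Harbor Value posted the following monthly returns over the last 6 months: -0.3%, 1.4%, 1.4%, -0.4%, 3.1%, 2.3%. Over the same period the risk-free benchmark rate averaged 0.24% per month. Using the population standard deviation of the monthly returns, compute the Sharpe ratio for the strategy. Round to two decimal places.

μ = (-0.3 + 1.4 + 1.4 − 0.4 + 3.1 + 2.3) / 6 = 1.2500%
Population σ = √[Σ(r − μ)² / 6] = √[9.6950 / 6] = √1.6158 = 1.2711%
Sharpe = (μ − rf) / σ = (1.2500 − 0.24) / 1.2711 = 1.0100 / 1.2711 = 0.7946

0.79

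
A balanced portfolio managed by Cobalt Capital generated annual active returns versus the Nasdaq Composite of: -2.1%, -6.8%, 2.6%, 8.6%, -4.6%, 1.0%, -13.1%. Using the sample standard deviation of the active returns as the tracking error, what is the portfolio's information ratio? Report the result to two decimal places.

-0.29

μ = (-2.1 − 6.8 + 2.6 + 8.6 − 4.6 + 1 − 13.1) / 7 = -14.40 / 7 = -2.0571%
Σ(r − μ)² = 295.5171; sample σ = √(295.5171/6) = 7.0180%
IR = μ / tracking error = -2.0571 / 7.0180 = -0.2931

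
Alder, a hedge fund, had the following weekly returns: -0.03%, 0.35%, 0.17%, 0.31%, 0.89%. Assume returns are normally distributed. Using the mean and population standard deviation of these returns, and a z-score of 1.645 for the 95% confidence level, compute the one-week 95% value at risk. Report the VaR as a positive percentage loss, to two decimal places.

0.17

r̄ = (-0.03 + 0.35 + 0.17 + 0.31 + 0.89) / 5 = 0.3380%
Population std dev = √[0.4693 / 5] = 0.3064%
VaR = −(r̄ − z·σ) = −(0.3380 − 1.645 × 0.3064) = −(-0.1660) = 0.1660%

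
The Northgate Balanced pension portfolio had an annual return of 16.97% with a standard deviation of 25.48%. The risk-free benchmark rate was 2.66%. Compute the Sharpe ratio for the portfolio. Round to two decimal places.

Sharpe = (Rp − Rf) / σp = (16.97% − 2.66%) / 25.48% = 14.31% / 25.48% = 0.5616

0.56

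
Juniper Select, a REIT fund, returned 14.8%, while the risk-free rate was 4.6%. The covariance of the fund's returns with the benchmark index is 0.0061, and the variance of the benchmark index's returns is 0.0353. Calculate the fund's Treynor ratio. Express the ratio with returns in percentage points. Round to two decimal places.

59.03

β = Cov / Var = 0.0061 / 0.0353 = 0.1728
Treynor = (Rp − Rf) / β = (14.8% − 4.6%) / 0.1728 = 10.20 / 0.1728 = 59.0278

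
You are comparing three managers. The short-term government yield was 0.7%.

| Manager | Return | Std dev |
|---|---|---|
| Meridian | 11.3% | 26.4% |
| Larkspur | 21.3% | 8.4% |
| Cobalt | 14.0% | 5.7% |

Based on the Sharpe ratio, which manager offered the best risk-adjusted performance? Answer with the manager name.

Meridian: Sharpe ratio = (11.3% − 0.7%) / 26.4% = 0.402
Larkspur: Sharpe ratio = (21.3% − 0.7%) / 8.4% = 2.452
Cobalt: Sharpe ratio = (14.0% − 0.7%) / 5.7% = 2.333
Highest: Larkspur (2.452).

Larkspur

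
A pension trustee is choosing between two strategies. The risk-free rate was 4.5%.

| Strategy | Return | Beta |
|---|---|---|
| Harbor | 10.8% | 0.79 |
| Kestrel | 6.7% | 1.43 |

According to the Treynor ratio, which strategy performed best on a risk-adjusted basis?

Harbor

Harbor: Treynor = (10.8% − 4.5%) / 0.79 = 7.975
Kestrel: Treynor = (6.7% − 4.5%) / 1.43 = 1.538
Highest: Harbor (7.975).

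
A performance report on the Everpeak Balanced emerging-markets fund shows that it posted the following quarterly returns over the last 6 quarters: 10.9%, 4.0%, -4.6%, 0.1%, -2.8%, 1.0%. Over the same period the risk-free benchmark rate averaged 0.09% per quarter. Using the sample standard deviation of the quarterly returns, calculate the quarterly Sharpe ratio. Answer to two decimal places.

Mean return r̄ = 8.60 / 6 = 1.4333%
Sample std dev = √[152.4933 / 5] = 5.5226%
Sharpe = (r̄ − rf) / σ = (1.4333 − 0.09) / 5.5226 = 1.3433 / 5.5226 = 0.2432

0.24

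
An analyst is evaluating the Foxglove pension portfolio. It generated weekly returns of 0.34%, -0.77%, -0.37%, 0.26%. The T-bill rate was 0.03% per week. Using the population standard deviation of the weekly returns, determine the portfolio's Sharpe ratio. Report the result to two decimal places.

r̄ = (0.34 − 0.77 − 0.37 + 0.26) / 4 = -0.540 / 4 = -0.1350%
Σ(r − r̄)² = (0.34 − (-0.1350))² + (-0.77 − (-0.1350))² + (-0.37 − (-0.1350))² + … = 0.8401
population σ = √(0.8401 / 4) = √0.2100 = 0.4583%
Sharpe = (r̄ − rf) / σ = (-0.1350 − 0.03) / 0.4583 = -0.1650 / 0.4583 = -0.3600

-0.36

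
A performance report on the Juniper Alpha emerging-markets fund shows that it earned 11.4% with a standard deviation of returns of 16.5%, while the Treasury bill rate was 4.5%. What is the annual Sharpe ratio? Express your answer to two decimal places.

Sharpe = (Rp − Rf) / σp = (11.4% − 4.5%) / 16.5% = 6.90% / 16.5% = 0.4182

0.42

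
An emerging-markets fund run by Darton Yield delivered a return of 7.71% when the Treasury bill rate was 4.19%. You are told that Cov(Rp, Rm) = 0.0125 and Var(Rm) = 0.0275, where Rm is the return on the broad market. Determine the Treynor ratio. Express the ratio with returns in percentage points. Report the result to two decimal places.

7.74

β = Cov / Var = 0.0125 / 0.0275 = 0.4545
Treynor = (Rp − Rf) / β = (7.71% − 4.19%) / 0.4545 = 3.52 / 0.4545 = 7.7448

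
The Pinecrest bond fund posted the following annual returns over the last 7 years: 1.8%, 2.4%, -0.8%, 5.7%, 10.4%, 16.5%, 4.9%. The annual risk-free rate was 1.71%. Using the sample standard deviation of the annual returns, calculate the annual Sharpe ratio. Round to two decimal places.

0.70

Mean return r̄ = 40.90 / 7 = 5.8429%
Σ(r − r̄)² = (1.8 − 5.8429)² + (2.4 − 5.8429)² + … = 207.5771
sample σ = √(207.5771 / 6) = √34.5962 = 5.8819%
Sharpe = (r̄ − rf) / σ = (5.8429 − 1.71) / 5.8819 = 4.1329 / 5.8819 = 0.7026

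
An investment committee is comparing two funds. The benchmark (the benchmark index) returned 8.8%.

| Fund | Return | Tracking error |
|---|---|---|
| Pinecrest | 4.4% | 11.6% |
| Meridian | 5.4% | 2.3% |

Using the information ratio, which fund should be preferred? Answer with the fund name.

Pinecrest

Pinecrest: IR = (4.4% − 8.8%) / 11.6% = -0.379
Meridian: IR = (5.4% − 8.8%) / 2.3% = -1.478
Highest: Pinecrest (-0.379).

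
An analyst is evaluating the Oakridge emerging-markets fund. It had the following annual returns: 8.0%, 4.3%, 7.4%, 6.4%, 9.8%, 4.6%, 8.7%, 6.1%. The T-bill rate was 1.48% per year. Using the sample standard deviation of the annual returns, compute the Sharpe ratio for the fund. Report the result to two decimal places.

r̄ = (8 + 4.3 + 7.4 + 6.4 + 9.8 + 4.6 + 8.7 + 6.1) / 8 = 55.30 / 8 = 6.9125%
Σ(r − r̄)² = 26.0488; sample σ = √(26.0488/7) = 1.9291%
Sharpe = (r̄ − rf) / σ = (6.9125 − 1.48) / 1.9291 = 5.4325 / 1.9291 = 2.8161

2.82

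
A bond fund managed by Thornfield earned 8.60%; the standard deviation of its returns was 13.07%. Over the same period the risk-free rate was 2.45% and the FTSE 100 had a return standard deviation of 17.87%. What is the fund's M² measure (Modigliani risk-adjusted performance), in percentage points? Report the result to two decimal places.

10.86

Sharpe = (Rp − Rf) / σp = (8.60% − 2.45%) / 13.07% = 0.4705
M² = Rf + Sharpe × σm = 2.45% + 0.4705 × 17.87% = 10.8578%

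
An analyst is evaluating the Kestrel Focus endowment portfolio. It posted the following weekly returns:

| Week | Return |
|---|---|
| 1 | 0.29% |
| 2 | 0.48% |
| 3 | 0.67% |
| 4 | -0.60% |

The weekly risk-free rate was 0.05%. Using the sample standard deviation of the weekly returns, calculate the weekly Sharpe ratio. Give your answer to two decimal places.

r̄ = (0.29 + 0.48 + 0.67 − 0.6) / 4 = 0.2100%
Sample std dev = √[0.9470 / 3] = 0.5618%
Sharpe = (r̄ − rf) / σ = (0.2100 − 0.05) / 0.5618 = 0.1600 / 0.5618 = 0.2848

0.28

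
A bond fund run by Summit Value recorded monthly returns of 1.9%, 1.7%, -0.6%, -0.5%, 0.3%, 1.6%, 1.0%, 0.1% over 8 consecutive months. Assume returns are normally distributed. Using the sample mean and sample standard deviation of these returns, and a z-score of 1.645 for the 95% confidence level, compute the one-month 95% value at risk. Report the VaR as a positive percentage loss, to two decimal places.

Mean return r̄ = 5.50 / 8 = 0.6875%
Sample std dev = √[6.9888 / 7] = 0.9992%
VaR = −(r̄ − z·σ) = −(0.6875 − 1.645 × 0.9992) = −(-0.9562) = 0.9562%

0.96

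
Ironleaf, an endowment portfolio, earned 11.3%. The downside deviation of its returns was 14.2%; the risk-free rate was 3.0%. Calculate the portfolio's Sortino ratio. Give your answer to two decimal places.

Sortino = (Rp − Rf) / σd = (11.3% − 3.0%) / 14.2% = 8.30% / 14.2% = 0.5845

0.58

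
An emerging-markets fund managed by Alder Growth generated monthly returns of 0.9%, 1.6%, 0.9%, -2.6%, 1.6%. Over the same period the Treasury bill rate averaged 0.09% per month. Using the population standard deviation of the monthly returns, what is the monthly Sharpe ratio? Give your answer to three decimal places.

μ = (0.9 + 1.6 + 0.9 − 2.6 + 1.6) / 5 = 2.40 / 5 = 0.4800%
Population std dev = √[12.3480 / 5] = 1.5715%
Sharpe = (μ − rf) / σ = (0.4800 − 0.09) / 1.5715 = 0.3900 / 1.5715 = 0.2482

0.248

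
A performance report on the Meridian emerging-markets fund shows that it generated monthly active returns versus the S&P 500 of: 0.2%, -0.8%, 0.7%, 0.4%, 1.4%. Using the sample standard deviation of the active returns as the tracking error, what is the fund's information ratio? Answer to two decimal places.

r̄ = (0.2 − 0.8 + 0.7 + 0.4 + 1.4) / 5 = 1.90 / 5 = 0.3800%
Σ(r − r̄)² = (0.2 − 0.3800)² + (-0.8 − 0.3800)² + (0.7 − 0.3800)² + … = 2.5680
σ = √[2.5680 / 4] = 0.8012%
IR = r̄ / tracking error = 0.3800 / 0.8012 = 0.4743

0.47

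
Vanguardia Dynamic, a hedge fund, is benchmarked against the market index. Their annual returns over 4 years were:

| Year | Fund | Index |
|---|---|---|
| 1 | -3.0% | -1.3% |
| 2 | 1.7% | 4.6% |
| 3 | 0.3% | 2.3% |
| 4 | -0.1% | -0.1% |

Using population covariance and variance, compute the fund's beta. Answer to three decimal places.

r̄p = -0.2750%,  r̄m = 1.3750%
Cov = Σ(rp − r̄p)(rm − r̄m) / 4 = 3.4831
Var(rm) = Σ(rm − r̄m)² / 4 = 5.1469
β = Cov / Var = 3.4831 / 5.1469 = 0.6767

0.677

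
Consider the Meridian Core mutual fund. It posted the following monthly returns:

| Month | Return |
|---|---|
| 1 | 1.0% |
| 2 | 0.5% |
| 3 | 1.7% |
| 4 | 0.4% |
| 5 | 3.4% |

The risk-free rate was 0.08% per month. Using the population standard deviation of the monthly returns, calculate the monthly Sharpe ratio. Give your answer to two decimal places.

1.20

μ = (1 + 0.5 + 1.7 + 0.4 + 3.4) / 5 = 1.4000%
Population std dev = √[6.0600 / 5] = 1.1009%
Sharpe = (μ − rf) / σ = (1.4000 − 0.08) / 1.1009 = 1.3200 / 1.1009 = 1.1990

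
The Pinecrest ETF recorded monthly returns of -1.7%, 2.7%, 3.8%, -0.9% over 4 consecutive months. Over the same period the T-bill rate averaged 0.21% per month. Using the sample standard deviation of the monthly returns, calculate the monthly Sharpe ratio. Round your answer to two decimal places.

0.28

r̄ = (-1.7 + 2.7 + 3.8 − 0.9) / 4 = 0.9750%
Σ(r − r̄)² = (-1.7 − 0.9750)² + (2.7 − 0.9750)² + (3.8 − 0.9750)² + … = 21.6275
sample σ = √(21.6275 / 3) = √7.2092 = 2.6850%
Sharpe = (r̄ − rf) / σ = (0.9750 − 0.21) / 2.6850 = 0.7650 / 2.6850 = 0.2849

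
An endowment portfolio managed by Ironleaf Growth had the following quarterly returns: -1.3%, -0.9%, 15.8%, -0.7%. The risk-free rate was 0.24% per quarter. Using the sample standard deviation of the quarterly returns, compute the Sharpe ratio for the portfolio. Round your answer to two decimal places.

0.36

Mean return r̄ = 12.90 / 4 = 3.2250%
Sample σ = √[Σ(r − r̄)² / 3] = √[211.0275 / 3] = √70.3425 = 8.3870%
Sharpe = (r̄ − rf) / σ = (3.2250 − 0.24) / 8.3870 = 2.9850 / 8.3870 = 0.3559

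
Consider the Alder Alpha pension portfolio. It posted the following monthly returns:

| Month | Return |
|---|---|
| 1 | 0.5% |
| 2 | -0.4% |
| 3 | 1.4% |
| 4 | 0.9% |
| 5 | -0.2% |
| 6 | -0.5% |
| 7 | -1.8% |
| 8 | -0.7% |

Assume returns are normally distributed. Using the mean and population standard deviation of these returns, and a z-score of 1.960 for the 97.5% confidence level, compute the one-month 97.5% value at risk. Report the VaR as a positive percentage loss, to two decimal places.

1.95

μ = (0.5 − 0.4 + 1.4 + 0.9 − 0.2 − 0.5 − 1.8 − 0.7) / 8 = -0.80 / 8 = -0.1000%
Population σ = √[Σ(r − μ)² / 8] = √[7.1200 / 8] = √0.8900 = 0.9434%
VaR = −(μ − z·σ) = −(-0.1000 − 1.960 × 0.9434) = −(-1.9491) = 1.9491%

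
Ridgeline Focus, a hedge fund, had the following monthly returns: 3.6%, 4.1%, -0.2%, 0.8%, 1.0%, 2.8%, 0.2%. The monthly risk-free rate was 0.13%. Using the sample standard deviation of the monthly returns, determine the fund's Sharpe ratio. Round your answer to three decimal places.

0.947

μ = (3.6 + 4.1 − 0.2 + 0.8 + 1 + 2.8 + 0.2) / 7 = 1.7571%
Sample std dev = √[17.7171 / 6] = 1.7184%
Sharpe = (μ − rf) / σ = (1.7571 − 0.13) / 1.7184 = 1.6271 / 1.7184 = 0.9469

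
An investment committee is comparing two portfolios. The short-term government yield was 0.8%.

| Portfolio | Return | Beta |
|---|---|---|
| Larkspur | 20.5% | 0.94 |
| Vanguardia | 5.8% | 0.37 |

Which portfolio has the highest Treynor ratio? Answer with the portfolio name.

Larkspur: Treynor = (20.5% − 0.8%) / 0.94 = 20.957
Vanguardia: Treynor = (5.8% − 0.8%) / 0.37 = 13.514
Highest: Larkspur (20.957).

Larkspur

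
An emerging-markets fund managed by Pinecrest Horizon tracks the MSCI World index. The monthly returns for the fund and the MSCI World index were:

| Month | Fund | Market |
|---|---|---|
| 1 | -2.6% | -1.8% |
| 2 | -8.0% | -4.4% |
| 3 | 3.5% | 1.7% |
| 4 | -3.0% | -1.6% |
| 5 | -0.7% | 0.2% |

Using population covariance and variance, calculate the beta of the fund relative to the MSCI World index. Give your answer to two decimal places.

1.79

r̄p = -2.1600%,  r̄m = -1.1800%
Cov = Σ(rp − r̄p)(rm − r̄m) / 5 = 7.5492
Var(rm) = Σ(rm − r̄m)² / 5 = 4.2256
β = Cov / Var = 7.5492 / 4.2256 = 1.7865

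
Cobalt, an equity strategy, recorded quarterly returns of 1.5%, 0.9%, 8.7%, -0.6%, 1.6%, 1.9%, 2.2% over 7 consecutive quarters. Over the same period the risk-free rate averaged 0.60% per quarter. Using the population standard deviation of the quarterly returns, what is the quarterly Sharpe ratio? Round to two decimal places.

0.63

Mean return r̄ = 16.20 / 7 = 2.3143%
Σ(r − r̄)² = (1.5 − 2.3143)² + (0.9 − 2.3143)² + (8.7 − 2.3143)² + … = 52.6286
population σ = √(52.6286 / 7) = √7.5184 = 2.7420%
Sharpe = (r̄ − rf) / σ = (2.3143 − 0.6) / 2.7420 = 1.7143 / 2.7420 = 0.6252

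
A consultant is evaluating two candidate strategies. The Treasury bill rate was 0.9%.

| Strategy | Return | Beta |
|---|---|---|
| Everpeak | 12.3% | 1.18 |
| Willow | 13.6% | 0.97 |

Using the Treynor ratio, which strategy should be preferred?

Willow

Everpeak: Treynor = (12.3% − 0.9%) / 1.18 = 9.661
Willow: Treynor = (13.6% − 0.9%) / 0.97 = 13.093
Highest: Willow (13.093).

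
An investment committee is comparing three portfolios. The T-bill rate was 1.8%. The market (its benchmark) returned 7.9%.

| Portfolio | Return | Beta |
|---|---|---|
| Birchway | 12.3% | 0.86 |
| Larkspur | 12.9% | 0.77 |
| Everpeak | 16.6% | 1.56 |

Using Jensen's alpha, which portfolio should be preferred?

Larkspur

Birchway: α = 12.3% − [1.8% + 0.86 × (7.9% − 1.8%)] = 5.254
Larkspur: α = 12.9% − [1.8% + 0.77 × (7.9% − 1.8%)] = 6.403
Everpeak: α = 16.6% − [1.8% + 1.56 × (7.9% − 1.8%)] = 5.284
Highest: Larkspur (6.403).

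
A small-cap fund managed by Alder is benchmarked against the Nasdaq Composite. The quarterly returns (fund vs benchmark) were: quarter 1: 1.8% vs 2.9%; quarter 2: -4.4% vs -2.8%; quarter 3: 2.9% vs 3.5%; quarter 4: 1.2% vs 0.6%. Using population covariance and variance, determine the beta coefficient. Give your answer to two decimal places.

r̄p = 0.3750%,  r̄m = 1.0500%
Cov = Σ(rp − r̄p)(rm − r̄m) / 4 = 6.7088
Var(rm) = Σ(rm − r̄m)² / 4 = 6.1125
β = Cov / Var = 6.7088 / 6.1125 = 1.0976

1.10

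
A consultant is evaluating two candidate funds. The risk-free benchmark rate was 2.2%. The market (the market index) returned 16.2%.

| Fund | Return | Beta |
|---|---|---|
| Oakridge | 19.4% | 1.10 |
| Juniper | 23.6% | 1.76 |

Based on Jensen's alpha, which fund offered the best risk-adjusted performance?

Oakridge

Oakridge: α = 19.4% − [2.2% + 1.10 × (16.2% − 2.2%)] = 1.800
Juniper: α = 23.6% − [2.2% + 1.76 × (16.2% − 2.2%)] = -3.240
Highest: Oakridge (1.800).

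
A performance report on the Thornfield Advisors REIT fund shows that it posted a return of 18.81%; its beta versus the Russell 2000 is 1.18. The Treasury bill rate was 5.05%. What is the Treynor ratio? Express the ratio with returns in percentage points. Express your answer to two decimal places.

11.66

Treynor = (Rp − Rf) / β = (18.81% − 5.05%) / 1.18 = 13.76 / 1.18 = 11.6610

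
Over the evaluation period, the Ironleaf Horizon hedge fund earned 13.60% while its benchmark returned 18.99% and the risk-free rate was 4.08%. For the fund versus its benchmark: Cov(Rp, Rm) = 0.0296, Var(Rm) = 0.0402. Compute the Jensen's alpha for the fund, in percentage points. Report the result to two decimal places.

β = Cov / Var = 0.0296 / 0.0402 = 0.7363
E[R] = Rf + β(Rm − Rf) = 4.08% + 0.7363 × (18.99% − 4.08%) = 15.0582%
α = Rp − E[R] = 13.60% − 15.0582% = -1.4582

-1.46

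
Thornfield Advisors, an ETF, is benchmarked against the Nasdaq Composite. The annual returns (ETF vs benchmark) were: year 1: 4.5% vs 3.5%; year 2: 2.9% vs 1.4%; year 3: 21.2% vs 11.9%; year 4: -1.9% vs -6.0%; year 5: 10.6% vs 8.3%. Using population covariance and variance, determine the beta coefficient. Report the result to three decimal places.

r̄p = 7.4600%,  r̄m = 3.8200%
Cov = Σ(rp − r̄p)(rm − r̄m) / 5 = 45.7968
Var(rm) = Σ(rm − r̄m)² / 5 = 37.5496
β = Cov / Var = 45.7968 / 37.5496 = 1.2196

1.220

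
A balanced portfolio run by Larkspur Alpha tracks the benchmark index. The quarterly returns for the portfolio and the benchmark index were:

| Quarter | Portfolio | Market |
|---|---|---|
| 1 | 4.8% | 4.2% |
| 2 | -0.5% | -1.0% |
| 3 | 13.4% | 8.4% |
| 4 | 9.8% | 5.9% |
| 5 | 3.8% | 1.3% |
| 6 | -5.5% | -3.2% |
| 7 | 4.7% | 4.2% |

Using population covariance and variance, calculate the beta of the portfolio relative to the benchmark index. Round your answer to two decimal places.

r̄p = 4.3571%,  r̄m = 2.8286%
Cov = Σ(rp − r̄p)(rm − r̄m) / 7 = 21.0069
Var(rm) = Σ(rm − r̄m)² / 7 = 13.9392
β = Cov / Var = 21.0069 / 13.9392 = 1.5070

1.51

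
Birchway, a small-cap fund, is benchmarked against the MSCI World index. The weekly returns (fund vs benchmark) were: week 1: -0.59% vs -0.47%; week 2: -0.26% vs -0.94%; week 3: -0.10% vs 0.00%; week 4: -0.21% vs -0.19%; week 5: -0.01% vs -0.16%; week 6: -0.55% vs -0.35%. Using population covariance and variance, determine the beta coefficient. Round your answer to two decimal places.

0.28

r̄p = -0.2867%,  r̄m = -0.3517%
Cov = Σ(rp − r̄p)(rm − r̄m) / 6 = 0.0251
Var(rm) = Σ(rm − r̄m)² / 6 = 0.0911
β = Cov / Var = 0.0251 / 0.0911 = 0.2755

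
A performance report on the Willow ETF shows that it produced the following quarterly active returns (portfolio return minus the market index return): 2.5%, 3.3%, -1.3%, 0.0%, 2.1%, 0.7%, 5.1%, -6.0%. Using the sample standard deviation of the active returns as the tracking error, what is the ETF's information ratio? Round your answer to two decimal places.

0.24

r̄ = (2.5 + 3.3 − 1.3 + 0 + 2.1 + 0.7 + 5.1 − 6) / 8 = 0.8000%
Sample σ = √[Σ(r − r̄)² / 7] = √[80.6200 / 7] = √11.5171 = 3.3937%
IR = r̄ / tracking error = 0.8000 / 3.3937 = 0.2357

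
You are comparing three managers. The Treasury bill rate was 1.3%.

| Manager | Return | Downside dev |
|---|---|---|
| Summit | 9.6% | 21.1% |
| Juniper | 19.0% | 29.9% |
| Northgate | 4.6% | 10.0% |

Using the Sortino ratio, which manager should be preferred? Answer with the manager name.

Summit: Sortino ratio = (9.6% − 1.3%) / 21.1% = 0.393
Juniper: Sortino ratio = (19.0% − 1.3%) / 29.9% = 0.592
Northgate: Sortino ratio = (4.6% − 1.3%) / 10.0% = 0.330
Highest: Juniper (0.592).

Juniper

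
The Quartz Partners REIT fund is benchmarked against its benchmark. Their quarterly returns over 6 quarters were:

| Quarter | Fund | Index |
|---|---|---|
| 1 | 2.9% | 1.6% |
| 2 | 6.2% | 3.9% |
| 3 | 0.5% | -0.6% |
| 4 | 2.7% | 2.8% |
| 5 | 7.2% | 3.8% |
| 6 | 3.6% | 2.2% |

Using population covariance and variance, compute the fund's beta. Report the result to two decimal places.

r̄p = 3.8500%,  r̄m = 2.2833%
Cov = Σ(rp − r̄p)(rm − r̄m) / 6 = 3.1025
Var(rm) = Σ(rm − r̄m)² / 6 = 2.3281
β = Cov / Var = 3.1025 / 2.3281 = 1.3326

1.33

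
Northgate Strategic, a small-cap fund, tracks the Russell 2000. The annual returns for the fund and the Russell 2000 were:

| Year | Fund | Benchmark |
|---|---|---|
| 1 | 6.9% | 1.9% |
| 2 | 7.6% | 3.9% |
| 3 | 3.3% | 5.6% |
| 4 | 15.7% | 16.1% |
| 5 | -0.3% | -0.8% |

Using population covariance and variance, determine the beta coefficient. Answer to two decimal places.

0.82

r̄p = 6.6400%,  r̄m = 5.3400%
Cov = Σ(rp − r̄p)(rm − r̄m) / 5 = 27.3904
Var(rm) = Σ(rm − r̄m)² / 5 = 33.4904
β = Cov / Var = 27.3904 / 33.4904 = 0.8179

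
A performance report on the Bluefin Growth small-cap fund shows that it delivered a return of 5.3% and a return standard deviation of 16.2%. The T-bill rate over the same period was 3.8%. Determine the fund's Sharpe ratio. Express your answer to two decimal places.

0.09

Sharpe = (Rp − Rf) / σp = (5.3% − 3.8%) / 16.2% = 1.50% / 16.2% = 0.0926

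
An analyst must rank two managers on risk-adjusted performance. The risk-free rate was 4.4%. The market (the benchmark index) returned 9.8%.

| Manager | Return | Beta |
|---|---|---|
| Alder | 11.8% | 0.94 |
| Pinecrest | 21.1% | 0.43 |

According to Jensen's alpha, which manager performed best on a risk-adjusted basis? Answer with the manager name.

Alder: α = 11.8% − [4.4% + 0.94 × (9.8% − 4.4%)] = 2.324
Pinecrest: α = 21.1% − [4.4% + 0.43 × (9.8% − 4.4%)] = 14.378
Highest: Pinecrest (14.378).

Pinecrest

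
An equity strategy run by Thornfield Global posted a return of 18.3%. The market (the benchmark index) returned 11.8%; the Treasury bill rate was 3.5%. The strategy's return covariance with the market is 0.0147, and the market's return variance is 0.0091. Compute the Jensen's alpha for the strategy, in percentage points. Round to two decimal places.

1.39

β = Cov / Var = 0.0147 / 0.0091 = 1.6154
E[R] = Rf + β(Rm − Rf) = 3.5% + 1.6154 × (11.8% − 3.5%) = 16.9078%
α = Rp − E[R] = 18.3% − 16.9078% = 1.3922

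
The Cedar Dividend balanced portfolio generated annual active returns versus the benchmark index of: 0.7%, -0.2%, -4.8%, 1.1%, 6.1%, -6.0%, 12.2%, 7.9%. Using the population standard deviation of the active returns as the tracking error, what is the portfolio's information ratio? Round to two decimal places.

r̄ = (0.7 − 0.2 − 4.8 + 1.1 + 6.1 − 6 + 12.2 + 7.9) / 8 = 2.1250%
Population std dev = √[273.1150 / 8] = 5.8429%
IR = r̄ / tracking error = 2.1250 / 5.8429 = 0.3637

0.36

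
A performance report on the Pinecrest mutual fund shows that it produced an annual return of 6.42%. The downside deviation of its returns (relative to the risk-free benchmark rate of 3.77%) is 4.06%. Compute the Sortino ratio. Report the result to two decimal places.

0.65

Sortino = (Rp − Rf) / σd = (6.42% − 3.77%) / 4.06% = 2.65% / 4.06% = 0.6527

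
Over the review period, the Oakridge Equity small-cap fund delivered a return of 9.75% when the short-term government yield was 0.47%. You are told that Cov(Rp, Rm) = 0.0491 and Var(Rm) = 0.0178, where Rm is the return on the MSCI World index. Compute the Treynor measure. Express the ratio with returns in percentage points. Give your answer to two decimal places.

3.36

β = Cov / Var = 0.0491 / 0.0178 = 2.7584
Treynor = (Rp − Rf) / β = (9.75% − 0.47%) / 2.7584 = 9.28 / 2.7584 = 3.3643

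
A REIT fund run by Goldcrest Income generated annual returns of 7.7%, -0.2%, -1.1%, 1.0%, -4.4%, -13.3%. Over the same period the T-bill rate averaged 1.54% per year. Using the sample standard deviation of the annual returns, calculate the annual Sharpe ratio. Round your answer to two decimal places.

-0.47

r̄ = (7.7 − 0.2 − 1.1 + 1 − 4.4 − 13.3) / 6 = -1.7167%
Sample σ = √[Σ(r − r̄)² / 5] = √[240.1083 / 5] = √48.0217 = 6.9298%
Sharpe = (r̄ − rf) / σ = (-1.7167 − 1.54) / 6.9298 = -3.2567 / 6.9298 = -0.4700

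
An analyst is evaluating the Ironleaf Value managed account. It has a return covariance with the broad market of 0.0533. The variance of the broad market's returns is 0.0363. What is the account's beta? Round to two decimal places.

β = Cov(Rp, Rm) / Var(Rm) = 0.0533 / 0.0363 = 1.4683

1.47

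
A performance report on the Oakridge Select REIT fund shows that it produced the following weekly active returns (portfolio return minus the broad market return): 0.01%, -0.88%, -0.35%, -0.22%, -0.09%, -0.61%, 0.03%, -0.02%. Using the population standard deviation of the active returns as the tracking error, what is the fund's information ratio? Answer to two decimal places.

-0.86

μ = (0.01 − 0.88 − 0.35 − 0.22 − 0.09 − 0.61 + 0.03 − 0.02) / 8 = -2.130 / 8 = -0.2663%
Σ(r − μ)² = 0.7598; population σ = √(0.7598/8) = 0.3082%
IR = μ / tracking error = -0.2663 / 0.3082 = -0.8640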